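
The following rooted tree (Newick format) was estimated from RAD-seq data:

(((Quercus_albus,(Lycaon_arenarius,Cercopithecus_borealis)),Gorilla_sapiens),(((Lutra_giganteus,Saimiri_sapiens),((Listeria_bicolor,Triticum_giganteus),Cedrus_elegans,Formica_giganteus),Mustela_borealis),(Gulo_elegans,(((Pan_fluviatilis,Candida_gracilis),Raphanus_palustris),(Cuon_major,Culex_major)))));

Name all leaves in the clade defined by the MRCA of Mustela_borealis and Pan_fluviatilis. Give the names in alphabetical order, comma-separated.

Tracing Mustela_borealis: it sits inside ((Lutra_giganteus,Saimiri_sapiens),((Listeria_bicolor,Triticum_giganteus),Cedrus_elegans,Formica_giganteus),Mustela_borealis).
Tracing Pan_fluviatilis: it sits inside (Pan_fluviatilis,Candida_gracilis).
The smallest clade enclosing both is (((Lutra_giganteus,Saimiri_sapiens),((Listeria_bicolor,Triticum_giganteus),Cedrus_elegans,Formica_giganteus),Mustela_borealis),(Gulo_elegans,(((Pan_fluviatilis,Candida_gracilis),Raphanus_palustris),(Cuon_major,Culex_major)))); the answer is its 13 terminal taxa in alphabetical order.

Candida_gracilis, Cedrus_elegans, Culex_major, Cuon_major, Formica_giganteus, Gulo_elegans, Listeria_bicolor, Lutra_giganteus, Mustela_borealis, Pan_fluviatilis, Raphanus_palustris, Saimiri_sapiens, Triticum_giganteus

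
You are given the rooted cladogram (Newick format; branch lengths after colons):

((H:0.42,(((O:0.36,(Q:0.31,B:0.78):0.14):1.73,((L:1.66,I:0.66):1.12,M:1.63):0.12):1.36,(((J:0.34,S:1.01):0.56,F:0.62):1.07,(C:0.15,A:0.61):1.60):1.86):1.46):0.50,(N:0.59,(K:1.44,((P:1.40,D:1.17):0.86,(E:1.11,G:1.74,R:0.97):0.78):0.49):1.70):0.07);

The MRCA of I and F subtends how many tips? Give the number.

11

The MRCA of I and F is the node subtending (((O,(Q,B)),((L,I),M)),(((J,S),F),(C,A))).
That clade contains 11 terminal taxa: A, B, C, F, I, J, L, M, O, Q, S.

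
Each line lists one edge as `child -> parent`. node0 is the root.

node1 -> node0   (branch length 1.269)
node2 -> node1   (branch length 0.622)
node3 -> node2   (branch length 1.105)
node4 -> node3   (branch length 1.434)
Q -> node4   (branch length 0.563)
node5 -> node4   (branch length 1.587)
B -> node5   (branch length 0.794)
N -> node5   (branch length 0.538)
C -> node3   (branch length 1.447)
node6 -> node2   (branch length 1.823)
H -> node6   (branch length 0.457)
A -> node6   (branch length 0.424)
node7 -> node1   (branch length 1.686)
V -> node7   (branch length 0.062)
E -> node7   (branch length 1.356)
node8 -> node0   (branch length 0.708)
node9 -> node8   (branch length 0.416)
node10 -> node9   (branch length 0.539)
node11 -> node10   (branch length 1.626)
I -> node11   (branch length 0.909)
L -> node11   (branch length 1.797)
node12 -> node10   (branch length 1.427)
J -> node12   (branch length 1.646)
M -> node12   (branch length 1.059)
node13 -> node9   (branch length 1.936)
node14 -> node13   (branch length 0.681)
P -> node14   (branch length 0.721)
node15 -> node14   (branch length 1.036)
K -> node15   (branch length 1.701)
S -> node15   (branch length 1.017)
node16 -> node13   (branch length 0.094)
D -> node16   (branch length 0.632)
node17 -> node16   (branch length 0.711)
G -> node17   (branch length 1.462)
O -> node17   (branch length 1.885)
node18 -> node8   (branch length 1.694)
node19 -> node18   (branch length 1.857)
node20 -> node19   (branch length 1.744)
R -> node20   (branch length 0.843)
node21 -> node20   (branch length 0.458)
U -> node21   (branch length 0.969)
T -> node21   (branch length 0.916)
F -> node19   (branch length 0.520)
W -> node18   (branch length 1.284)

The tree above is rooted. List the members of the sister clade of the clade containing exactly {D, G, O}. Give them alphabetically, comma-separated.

The clade containing exactly {D, G, O} attaches to the tree at the node subtending ((P,(K,S)),(D,(G,O))).
The other lineage descending from that same node — the sister group — is (P,(K,S)); its 3 tips in alphabetical order are the answer.

K, P, S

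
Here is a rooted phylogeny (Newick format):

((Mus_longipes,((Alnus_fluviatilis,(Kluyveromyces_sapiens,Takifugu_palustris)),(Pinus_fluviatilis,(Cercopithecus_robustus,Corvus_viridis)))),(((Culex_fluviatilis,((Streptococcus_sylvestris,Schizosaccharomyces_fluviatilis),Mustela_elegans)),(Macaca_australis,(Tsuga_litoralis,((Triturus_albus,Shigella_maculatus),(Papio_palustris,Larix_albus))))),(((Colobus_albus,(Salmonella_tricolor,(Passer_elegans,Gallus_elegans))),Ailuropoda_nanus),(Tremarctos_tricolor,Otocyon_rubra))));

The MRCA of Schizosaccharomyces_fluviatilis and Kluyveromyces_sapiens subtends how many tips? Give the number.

The MRCA of Schizosaccharomyces_fluviatilis and Kluyveromyces_sapiens is the root, so the clade is the entire tree.
That clade contains 24 terminal taxa: Ailuropoda_nanus, Alnus_fluviatilis, Cercopithecus_robustus, Colobus_albus, Corvus_viridis, Culex_fluviatilis, Gallus_elegans, Kluyveromyces_sapiens, Larix_albus, Macaca_australis, Mus_longipes, Mustela_elegans, Otocyon_rubra, Papio_palustris, Passer_elegans, Pinus_fluviatilis, Salmonella_tricolor, Schizosaccharomyces_fluviatilis, Shigella_maculatus, Streptococcus_sylvestris, Takifugu_palustris, Tremarctos_tricolor, Triturus_albus, Tsuga_litoralis.

24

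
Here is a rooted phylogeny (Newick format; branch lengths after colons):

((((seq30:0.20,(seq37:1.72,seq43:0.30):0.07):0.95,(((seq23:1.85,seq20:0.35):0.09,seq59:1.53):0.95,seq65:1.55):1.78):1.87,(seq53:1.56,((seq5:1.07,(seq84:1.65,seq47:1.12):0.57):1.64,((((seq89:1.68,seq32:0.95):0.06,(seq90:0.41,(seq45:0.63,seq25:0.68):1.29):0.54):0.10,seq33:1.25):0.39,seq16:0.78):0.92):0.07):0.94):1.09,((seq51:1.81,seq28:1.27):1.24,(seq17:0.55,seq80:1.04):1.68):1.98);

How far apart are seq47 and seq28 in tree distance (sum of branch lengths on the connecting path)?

9.92

The path runs seq47 → … → MRCA → … → seq28; the MRCA is the root of the tree.
Branch lengths along that path: 1.12 + 0.57 + 1.64 + 0.07 + 0.94 + 1.09 + 1.98 + 1.24 + 1.27 = 9.92.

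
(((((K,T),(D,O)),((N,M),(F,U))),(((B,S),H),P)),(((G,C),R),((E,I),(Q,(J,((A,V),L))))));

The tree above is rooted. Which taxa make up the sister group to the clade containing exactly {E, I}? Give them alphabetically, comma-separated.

The clade containing exactly {E, I} attaches to the tree at the node subtending ((E,I),(Q,(J,((A,V),L)))).
The other lineage descending from that same node — the sister group — is (Q,(J,((A,V),L))); its 5 tips in alphabetical order are the answer.

A, J, L, Q, V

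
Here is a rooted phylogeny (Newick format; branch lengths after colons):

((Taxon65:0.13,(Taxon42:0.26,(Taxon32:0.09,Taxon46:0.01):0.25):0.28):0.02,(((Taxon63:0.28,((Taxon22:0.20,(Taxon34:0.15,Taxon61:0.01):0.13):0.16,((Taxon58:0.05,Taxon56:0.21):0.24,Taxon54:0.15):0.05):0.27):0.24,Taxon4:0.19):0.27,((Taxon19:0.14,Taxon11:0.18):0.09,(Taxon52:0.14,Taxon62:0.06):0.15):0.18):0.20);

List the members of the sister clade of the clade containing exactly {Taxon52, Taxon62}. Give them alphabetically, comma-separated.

The clade containing exactly {Taxon52, Taxon62} attaches to the tree at the node subtending ((Taxon19,Taxon11),(Taxon52,Taxon62)).
The other lineage descending from that same node — the sister group — is (Taxon19,Taxon11); its 2 tips in alphabetical order are the answer.

Taxon11, Taxon19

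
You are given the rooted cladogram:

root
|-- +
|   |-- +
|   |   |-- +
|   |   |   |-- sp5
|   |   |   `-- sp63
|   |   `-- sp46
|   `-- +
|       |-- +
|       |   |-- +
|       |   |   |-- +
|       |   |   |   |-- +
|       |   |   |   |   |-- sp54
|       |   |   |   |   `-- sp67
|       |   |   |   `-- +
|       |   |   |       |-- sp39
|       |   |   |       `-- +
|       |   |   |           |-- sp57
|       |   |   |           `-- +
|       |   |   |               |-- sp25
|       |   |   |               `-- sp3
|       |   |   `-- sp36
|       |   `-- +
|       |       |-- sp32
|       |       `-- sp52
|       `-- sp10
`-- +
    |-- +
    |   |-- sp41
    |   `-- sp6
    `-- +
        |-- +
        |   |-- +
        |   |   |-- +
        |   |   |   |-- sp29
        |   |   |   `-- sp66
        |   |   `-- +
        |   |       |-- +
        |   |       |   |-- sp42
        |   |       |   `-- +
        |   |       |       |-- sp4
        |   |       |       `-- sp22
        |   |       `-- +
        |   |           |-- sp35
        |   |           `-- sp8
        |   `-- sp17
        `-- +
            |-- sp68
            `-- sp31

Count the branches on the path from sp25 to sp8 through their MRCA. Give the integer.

16

The MRCA of sp25 and sp8 is the root of the tree.
From sp25 up to that node: 9 branches. From sp8 up to the same node: 7 branches. Total: 9 + 7 = 16.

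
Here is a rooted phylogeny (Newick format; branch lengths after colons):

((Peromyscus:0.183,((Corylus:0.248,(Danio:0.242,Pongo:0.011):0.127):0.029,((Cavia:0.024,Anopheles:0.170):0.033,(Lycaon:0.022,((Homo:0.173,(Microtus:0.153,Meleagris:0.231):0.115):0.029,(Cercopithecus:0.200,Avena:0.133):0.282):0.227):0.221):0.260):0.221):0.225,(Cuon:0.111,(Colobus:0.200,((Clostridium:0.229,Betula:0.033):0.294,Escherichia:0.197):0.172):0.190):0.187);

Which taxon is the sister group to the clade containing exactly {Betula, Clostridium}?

The clade containing exactly {Betula, Clostridium} attaches to the tree at the node subtending ((Clostridium,Betula),Escherichia).
The other lineage descending from that same node — the sister group — is the single tip Escherichia.

Escherichia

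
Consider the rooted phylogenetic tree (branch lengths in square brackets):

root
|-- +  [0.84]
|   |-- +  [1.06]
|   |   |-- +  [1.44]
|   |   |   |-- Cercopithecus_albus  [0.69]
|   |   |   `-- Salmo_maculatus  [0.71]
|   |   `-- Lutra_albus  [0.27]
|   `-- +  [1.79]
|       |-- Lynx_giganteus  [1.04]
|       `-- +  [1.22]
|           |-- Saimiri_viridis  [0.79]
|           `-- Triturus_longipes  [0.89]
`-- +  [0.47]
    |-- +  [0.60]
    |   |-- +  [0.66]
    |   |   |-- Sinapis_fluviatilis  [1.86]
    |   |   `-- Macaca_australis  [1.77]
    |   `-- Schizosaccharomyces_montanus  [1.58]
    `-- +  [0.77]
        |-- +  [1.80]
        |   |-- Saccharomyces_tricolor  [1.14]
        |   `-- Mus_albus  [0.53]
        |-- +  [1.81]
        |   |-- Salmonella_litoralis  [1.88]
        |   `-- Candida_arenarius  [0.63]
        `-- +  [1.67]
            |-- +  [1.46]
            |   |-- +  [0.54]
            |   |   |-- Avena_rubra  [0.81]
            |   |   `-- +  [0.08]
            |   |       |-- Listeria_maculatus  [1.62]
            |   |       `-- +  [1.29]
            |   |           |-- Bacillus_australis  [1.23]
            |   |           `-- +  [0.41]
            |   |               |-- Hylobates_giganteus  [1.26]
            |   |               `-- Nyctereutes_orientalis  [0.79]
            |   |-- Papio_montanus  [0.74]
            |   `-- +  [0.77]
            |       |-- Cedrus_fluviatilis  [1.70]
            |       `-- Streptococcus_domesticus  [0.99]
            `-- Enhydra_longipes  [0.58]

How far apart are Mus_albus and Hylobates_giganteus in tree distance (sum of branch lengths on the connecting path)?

The path runs Mus_albus → … → MRCA → … → Hylobates_giganteus; the MRCA is the node subtending ((Saccharomyces_tricolor,Mus_albus),(Salmonella_litoralis,Candida_arenarius),(((Avena_rubra,(Listeria_maculatus,(Bacillus_australis,(Hylobates_giganteus,Nyctereutes_orientalis)))),Papio_montanus,(Cedrus_fluviatilis,Streptococcus_domesticus)),Enhydra_longipes)).
Branch lengths along that path: 0.53 + 1.80 + 1.67 + 1.46 + 0.54 + 0.08 + 1.29 + 0.41 + 1.26 = 9.04.

9.04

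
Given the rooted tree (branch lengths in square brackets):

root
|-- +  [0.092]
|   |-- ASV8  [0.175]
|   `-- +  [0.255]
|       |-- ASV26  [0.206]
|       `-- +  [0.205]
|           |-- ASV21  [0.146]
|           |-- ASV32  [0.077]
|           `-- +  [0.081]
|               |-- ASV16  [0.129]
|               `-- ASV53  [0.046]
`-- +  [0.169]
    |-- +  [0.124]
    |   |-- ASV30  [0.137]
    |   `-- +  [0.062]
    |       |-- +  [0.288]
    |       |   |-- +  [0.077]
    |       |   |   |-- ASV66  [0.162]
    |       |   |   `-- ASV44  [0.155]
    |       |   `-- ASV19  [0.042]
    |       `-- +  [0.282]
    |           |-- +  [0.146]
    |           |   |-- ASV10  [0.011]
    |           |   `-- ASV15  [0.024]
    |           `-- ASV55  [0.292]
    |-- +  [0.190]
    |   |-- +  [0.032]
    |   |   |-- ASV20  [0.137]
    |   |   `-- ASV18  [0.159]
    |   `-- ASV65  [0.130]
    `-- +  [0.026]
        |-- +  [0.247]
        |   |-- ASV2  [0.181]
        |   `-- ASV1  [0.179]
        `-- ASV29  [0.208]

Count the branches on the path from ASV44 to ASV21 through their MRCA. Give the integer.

10

The MRCA of ASV44 and ASV21 is the root of the tree.
From ASV44 up to that node: 6 branches. From ASV21 up to the same node: 4 branches. Total: 6 + 4 = 10.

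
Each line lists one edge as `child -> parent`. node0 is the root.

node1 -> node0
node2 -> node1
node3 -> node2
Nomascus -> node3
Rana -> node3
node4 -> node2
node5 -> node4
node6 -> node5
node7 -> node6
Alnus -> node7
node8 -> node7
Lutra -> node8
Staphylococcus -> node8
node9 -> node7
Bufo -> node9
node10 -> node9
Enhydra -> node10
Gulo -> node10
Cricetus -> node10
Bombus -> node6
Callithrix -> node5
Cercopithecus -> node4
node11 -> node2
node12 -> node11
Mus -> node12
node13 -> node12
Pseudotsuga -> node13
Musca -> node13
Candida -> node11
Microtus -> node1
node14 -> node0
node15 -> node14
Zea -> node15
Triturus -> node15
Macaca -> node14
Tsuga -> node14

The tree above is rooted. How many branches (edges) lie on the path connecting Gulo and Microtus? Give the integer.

9

The MRCA of Gulo and Microtus is the node subtending (((Nomascus,Rana),((((Alnus,(Lutra,Staphylococcus),(Bufo,(Enhydra,Gulo,Cricetus))),Bombus),Callithrix),Cercopithecus),((Mus,(Pseudotsuga,Musca)),Candida)),Microtus).
From Gulo up to that node: 8 branches. From Microtus up to the same node: 1 branch. Total: 8 + 1 = 9.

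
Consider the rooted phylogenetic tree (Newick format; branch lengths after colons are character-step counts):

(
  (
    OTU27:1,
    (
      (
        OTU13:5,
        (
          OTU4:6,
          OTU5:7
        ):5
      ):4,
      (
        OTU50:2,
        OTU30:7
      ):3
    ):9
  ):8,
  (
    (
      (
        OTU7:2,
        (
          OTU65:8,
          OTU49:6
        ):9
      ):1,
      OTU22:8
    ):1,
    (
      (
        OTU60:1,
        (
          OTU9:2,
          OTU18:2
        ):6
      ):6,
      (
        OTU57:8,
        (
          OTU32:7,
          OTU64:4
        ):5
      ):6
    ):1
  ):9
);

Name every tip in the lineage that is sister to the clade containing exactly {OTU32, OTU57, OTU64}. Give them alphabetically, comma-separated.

The clade containing exactly {OTU32, OTU57, OTU64} attaches to the tree at the node subtending ((OTU60,(OTU9,OTU18)),(OTU57,(OTU32,OTU64))).
The other lineage descending from that same node — the sister group — is (OTU60,(OTU9,OTU18)); its 3 tips in alphabetical order are the answer.

OTU18, OTU60, OTU9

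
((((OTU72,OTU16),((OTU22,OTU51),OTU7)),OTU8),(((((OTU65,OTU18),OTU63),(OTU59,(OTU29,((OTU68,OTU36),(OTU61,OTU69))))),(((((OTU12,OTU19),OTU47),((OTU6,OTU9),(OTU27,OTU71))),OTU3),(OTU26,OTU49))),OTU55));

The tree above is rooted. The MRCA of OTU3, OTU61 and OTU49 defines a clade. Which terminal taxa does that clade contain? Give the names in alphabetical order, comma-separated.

OTU12, OTU18, OTU19, OTU26, OTU27, OTU29, OTU3, OTU36, OTU47, OTU49, OTU59, OTU6, OTU61, OTU63, OTU65, OTU68, OTU69, OTU71, OTU9

Tracing OTU3: it sits inside ((((OTU12,OTU19),OTU47),((OTU6,OTU9),(OTU27,OTU71))),OTU3).
Tracing OTU61: it sits inside (OTU61,OTU69).
Tracing OTU49: it sits inside (OTU26,OTU49).
The smallest clade enclosing all 3 is ((((OTU65,OTU18),OTU63),(OTU59,(OTU29,((OTU68,OTU36),(OTU61,OTU69))))),(((((OTU12,OTU19),OTU47),((OTU6,OTU9),(OTU27,OTU71))),OTU3),(OTU26,OTU49))); the answer is its 19 terminal taxa in alphabetical order.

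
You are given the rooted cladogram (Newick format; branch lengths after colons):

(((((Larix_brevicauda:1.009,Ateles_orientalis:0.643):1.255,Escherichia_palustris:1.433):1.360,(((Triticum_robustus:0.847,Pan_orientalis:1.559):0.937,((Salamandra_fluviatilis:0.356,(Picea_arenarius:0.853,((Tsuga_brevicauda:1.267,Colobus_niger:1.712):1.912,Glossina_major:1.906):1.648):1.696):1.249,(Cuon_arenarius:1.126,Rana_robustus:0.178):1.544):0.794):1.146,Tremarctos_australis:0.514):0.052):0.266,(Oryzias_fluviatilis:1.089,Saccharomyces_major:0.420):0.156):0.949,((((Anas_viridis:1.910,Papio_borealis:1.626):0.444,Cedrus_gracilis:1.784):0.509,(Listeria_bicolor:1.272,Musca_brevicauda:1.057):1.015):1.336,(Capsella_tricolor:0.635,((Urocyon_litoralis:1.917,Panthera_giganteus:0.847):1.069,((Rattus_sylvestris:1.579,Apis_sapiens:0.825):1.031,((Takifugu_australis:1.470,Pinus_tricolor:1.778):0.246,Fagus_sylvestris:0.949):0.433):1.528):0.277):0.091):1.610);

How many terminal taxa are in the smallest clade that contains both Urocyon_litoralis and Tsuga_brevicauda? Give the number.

The MRCA of Urocyon_litoralis and Tsuga_brevicauda is the root, so the clade is the entire tree.
That clade contains 28 terminal taxa: Anas_viridis, Apis_sapiens, Ateles_orientalis, Capsella_tricolor, Cedrus_gracilis, Colobus_niger, Cuon_arenarius, Escherichia_palustris, Fagus_sylvestris, Glossina_major, Larix_brevicauda, Listeria_bicolor, Musca_brevicauda, Oryzias_fluviatilis, Pan_orientalis, Panthera_giganteus, Papio_borealis, Picea_arenarius, Pinus_tricolor, Rana_robustus, Rattus_sylvestris, Saccharomyces_major, Salamandra_fluviatilis, Takifugu_australis, Tremarctos_australis, Triticum_robustus, Tsuga_brevicauda, Urocyon_litoralis.

28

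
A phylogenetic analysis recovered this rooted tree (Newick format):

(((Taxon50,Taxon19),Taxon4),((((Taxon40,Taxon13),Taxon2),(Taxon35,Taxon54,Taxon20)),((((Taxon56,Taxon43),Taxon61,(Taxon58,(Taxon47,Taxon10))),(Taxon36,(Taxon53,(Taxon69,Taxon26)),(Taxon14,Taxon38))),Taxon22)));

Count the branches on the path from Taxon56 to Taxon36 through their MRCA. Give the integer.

The MRCA of Taxon56 and Taxon36 is the node subtending (((Taxon56,Taxon43),Taxon61,(Taxon58,(Taxon47,Taxon10))),(Taxon36,(Taxon53,(Taxon69,Taxon26)),(Taxon14,Taxon38))).
From Taxon56 up to that node: 3 branches. From Taxon36 up to the same node: 2 branches. Total: 3 + 2 = 5.

5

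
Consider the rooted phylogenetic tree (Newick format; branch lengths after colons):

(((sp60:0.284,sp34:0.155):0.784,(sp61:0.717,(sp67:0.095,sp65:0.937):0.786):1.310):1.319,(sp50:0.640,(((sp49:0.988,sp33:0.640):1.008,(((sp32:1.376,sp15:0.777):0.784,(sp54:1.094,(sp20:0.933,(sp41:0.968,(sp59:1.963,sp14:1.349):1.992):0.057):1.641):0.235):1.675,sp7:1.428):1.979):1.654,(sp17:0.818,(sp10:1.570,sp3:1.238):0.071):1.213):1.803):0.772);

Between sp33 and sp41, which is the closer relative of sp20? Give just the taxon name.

sp41

The MRCA of sp20 and sp41 subtends (sp20,(sp41,(sp59,sp14))) (4 taxa).
The MRCA of sp20 and sp33 subtends ((sp49,sp33),(((sp32,sp15),(sp54,(sp20,(sp41,(sp59,sp14))))),sp7)) (10 taxa).
The first is nested inside the second, so sp20 shares a more recent common ancestor with sp41.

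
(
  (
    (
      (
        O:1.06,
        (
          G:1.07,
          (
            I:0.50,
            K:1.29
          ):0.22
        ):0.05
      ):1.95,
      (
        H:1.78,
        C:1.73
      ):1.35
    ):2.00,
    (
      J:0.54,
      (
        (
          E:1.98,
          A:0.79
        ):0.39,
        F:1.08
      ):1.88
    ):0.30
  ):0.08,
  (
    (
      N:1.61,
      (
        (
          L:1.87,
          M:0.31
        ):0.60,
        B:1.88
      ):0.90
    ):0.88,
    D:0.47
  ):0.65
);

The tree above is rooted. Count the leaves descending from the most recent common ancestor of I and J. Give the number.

10

The MRCA of I and J is the node subtending (((O,(G,(I,K))),(H,C)),(J,((E,A),F))).
That clade contains 10 terminal taxa: A, C, E, F, G, H, I, J, K, O.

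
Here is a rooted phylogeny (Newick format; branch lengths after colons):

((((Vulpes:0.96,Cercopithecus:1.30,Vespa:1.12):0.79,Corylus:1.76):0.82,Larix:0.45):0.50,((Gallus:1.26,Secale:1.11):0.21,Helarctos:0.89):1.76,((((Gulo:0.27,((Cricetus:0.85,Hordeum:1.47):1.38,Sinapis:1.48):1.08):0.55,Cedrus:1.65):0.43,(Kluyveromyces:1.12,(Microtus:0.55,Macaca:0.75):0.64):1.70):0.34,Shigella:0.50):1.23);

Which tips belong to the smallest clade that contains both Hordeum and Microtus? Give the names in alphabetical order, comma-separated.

Cedrus, Cricetus, Gulo, Hordeum, Kluyveromyces, Macaca, Microtus, Sinapis

Tracing Hordeum: it sits inside (Cricetus,Hordeum).
Tracing Microtus: it sits inside (Microtus,Macaca).
The smallest clade enclosing both is (((Gulo,((Cricetus,Hordeum),Sinapis)),Cedrus),(Kluyveromyces,(Microtus,Macaca))); the answer is its 8 terminal taxa in alphabetical order.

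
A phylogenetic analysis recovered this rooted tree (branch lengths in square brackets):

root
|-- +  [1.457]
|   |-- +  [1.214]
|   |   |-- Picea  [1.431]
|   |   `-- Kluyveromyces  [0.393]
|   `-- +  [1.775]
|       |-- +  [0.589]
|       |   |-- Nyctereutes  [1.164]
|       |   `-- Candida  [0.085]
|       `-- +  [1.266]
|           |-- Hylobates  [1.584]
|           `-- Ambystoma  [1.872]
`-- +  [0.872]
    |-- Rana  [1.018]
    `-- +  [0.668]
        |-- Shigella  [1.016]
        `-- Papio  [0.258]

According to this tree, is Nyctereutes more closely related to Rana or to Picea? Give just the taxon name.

Picea

The MRCA of Nyctereutes and Picea subtends ((Picea,Kluyveromyces),((Nyctereutes,Candida),(Hylobates,Ambystoma))) (6 taxa).
The MRCA of Nyctereutes and Rana is the root, subtending the entire tree (9 taxa).
The first is nested inside the second, so Nyctereutes shares a more recent common ancestor with Picea.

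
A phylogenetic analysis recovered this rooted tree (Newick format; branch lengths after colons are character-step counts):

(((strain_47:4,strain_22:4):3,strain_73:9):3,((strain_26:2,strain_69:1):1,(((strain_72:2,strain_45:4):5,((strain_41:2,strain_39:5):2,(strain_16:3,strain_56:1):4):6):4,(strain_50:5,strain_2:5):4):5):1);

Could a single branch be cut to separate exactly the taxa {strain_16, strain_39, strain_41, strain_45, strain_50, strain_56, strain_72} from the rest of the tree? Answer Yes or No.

No

The MRCA of the listed taxa subtends (((strain_72,strain_45),((strain_41,strain_39),(strain_16,strain_56))),(strain_50,strain_2)).
That clade also contains strain_2, which is not in the proposed group, so the group is not monophyletic.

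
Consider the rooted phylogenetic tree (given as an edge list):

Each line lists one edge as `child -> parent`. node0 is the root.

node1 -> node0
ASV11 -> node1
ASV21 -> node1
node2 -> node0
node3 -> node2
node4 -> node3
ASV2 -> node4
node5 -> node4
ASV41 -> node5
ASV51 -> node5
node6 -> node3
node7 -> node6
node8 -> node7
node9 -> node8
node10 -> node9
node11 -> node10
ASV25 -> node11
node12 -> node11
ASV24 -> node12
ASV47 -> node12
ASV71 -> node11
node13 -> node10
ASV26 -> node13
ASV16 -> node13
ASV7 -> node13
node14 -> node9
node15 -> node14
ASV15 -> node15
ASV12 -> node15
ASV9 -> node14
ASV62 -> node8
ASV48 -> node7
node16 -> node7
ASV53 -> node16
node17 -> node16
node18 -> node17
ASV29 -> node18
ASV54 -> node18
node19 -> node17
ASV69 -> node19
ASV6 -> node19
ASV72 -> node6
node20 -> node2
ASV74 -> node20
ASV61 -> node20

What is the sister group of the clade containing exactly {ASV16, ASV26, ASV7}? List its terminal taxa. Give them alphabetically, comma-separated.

The clade containing exactly {ASV16, ASV26, ASV7} attaches to the tree at the node subtending ((ASV25,(ASV24,ASV47),ASV71),(ASV26,ASV16,ASV7)).
The other lineage descending from that same node — the sister group — is (ASV25,(ASV24,ASV47),ASV71); its 4 tips in alphabetical order are the answer.

ASV24, ASV25, ASV47, ASV71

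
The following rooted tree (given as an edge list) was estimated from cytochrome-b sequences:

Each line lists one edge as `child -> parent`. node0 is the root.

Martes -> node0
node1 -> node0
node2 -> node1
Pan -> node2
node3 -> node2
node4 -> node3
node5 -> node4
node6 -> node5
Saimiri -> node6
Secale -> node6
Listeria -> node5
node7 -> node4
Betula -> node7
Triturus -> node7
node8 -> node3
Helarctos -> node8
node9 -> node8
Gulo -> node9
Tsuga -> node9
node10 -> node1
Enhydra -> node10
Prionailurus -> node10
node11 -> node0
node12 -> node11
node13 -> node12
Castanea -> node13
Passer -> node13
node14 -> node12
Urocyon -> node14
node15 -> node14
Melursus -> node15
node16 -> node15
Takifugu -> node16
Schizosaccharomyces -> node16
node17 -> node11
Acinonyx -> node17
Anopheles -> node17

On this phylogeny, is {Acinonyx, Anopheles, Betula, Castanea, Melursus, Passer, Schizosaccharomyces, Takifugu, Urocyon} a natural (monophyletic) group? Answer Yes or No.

No

The MRCA of the listed taxa is the root, so the smallest clade containing them is the whole tree.
That clade also contains Enhydra, Gulo, Helarctos, Listeria, Martes, Pan, Prionailurus, Saimiri, Secale, Triturus, Tsuga, which are not in the proposed group, so the group is not monophyletic.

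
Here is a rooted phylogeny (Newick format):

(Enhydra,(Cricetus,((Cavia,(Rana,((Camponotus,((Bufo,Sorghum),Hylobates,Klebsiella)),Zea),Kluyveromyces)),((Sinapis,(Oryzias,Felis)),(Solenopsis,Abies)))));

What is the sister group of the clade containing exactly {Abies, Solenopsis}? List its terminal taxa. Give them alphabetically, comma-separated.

The clade containing exactly {Abies, Solenopsis} attaches to the tree at the node subtending ((Sinapis,(Oryzias,Felis)),(Solenopsis,Abies)).
The other lineage descending from that same node — the sister group — is (Sinapis,(Oryzias,Felis)); its 3 tips in alphabetical order are the answer.

Felis, Oryzias, Sinapis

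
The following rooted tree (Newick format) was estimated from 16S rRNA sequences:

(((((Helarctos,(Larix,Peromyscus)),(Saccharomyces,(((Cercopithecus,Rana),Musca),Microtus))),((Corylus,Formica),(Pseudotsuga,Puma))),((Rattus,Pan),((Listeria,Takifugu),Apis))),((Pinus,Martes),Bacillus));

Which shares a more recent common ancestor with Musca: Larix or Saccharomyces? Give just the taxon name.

The MRCA of Musca and Saccharomyces subtends (Saccharomyces,(((Cercopithecus,Rana),Musca),Microtus)) (5 taxa).
The MRCA of Musca and Larix subtends ((Helarctos,(Larix,Peromyscus)),(Saccharomyces,(((Cercopithecus,Rana),Musca),Microtus))) (8 taxa).
The first is nested inside the second, so Musca shares a more recent common ancestor with Saccharomyces.

Saccharomyces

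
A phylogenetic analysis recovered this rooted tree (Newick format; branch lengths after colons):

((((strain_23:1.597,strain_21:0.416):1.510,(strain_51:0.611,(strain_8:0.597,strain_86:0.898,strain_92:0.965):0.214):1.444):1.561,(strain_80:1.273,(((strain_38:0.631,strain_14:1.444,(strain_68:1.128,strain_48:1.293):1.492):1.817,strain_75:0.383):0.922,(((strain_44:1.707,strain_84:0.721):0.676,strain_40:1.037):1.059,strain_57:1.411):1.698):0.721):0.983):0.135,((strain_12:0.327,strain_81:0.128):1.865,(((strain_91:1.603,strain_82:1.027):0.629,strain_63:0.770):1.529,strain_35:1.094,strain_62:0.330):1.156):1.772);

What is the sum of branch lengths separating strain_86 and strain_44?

The path runs strain_86 → … → MRCA → … → strain_44; the MRCA is the node subtending (((strain_23,strain_21),(strain_51,(strain_8,strain_86,strain_92))),(strain_80,(((strain_38,strain_14,(strain_68,strain_48)),strain_75),(((strain_44,strain_84),strain_40),strain_57)))).
Branch lengths along that path: 0.898 + 0.214 + 1.444 + 1.561 + 0.983 + 0.721 + 1.698 + 1.059 + 0.676 + 1.707 = 10.961.

10.961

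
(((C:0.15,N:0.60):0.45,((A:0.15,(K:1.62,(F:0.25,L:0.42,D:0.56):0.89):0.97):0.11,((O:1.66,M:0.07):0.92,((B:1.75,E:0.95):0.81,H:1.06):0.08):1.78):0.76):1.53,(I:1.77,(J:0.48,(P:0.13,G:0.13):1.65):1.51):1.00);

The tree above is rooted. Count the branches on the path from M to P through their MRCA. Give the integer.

9

The MRCA of M and P is the root of the tree.
From M up to that node: 5 branches. From P up to the same node: 4 branches. Total: 5 + 4 = 9.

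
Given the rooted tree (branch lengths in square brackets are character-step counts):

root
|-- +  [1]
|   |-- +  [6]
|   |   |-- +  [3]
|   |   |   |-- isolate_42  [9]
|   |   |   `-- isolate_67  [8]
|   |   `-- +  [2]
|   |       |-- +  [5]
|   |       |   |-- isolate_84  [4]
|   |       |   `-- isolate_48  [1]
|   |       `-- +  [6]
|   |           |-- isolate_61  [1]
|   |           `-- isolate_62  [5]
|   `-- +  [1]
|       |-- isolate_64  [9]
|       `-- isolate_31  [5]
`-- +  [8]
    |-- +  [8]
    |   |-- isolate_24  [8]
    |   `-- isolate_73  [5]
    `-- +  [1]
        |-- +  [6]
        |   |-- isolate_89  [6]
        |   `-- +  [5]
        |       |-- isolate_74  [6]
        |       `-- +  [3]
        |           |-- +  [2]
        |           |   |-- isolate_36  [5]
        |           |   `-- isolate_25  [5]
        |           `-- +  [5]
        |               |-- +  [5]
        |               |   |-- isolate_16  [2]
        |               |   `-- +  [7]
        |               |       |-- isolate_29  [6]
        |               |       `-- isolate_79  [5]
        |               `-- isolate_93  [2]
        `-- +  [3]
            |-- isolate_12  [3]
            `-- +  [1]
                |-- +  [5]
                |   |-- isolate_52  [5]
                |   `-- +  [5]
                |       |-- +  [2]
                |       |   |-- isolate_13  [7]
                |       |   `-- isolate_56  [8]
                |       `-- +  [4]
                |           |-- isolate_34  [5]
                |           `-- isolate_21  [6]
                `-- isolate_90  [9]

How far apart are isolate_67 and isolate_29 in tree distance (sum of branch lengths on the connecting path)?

The path runs isolate_67 → … → MRCA → … → isolate_29; the MRCA is the root of the tree.
Branch lengths along that path: 8 + 3 + 6 + 1 + 8 + 1 + 6 + 5 + 3 + 5 + 5 + 7 + 6 = 64.

64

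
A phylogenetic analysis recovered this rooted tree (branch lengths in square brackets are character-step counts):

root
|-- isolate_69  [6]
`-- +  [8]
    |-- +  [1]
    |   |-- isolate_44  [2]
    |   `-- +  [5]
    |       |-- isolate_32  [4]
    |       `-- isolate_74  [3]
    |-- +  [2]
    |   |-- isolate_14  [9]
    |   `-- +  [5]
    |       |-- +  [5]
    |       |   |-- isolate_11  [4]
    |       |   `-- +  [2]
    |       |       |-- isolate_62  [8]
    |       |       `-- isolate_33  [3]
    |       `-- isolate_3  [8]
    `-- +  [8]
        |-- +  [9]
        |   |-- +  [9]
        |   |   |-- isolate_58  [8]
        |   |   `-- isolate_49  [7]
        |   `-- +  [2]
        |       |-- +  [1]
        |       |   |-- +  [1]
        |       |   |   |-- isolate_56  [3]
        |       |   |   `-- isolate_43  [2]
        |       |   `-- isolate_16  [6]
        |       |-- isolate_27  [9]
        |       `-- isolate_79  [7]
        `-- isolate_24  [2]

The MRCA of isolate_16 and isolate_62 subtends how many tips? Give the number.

The MRCA of isolate_16 and isolate_62 is the node subtending ((isolate_44,(isolate_32,isolate_74)),(isolate_14,((isolate_11,(isolate_62,isolate_33)),isolate_3)),(((isolate_58,isolate_49),(((isolate_56,isolate_43),isolate_16),isolate_27,isolate_79)),isolate_24)).
That clade contains 16 terminal taxa: isolate_11, isolate_14, isolate_16, isolate_24, isolate_27, isolate_3, isolate_32, isolate_33, isolate_43, isolate_44, isolate_49, isolate_56, isolate_58, isolate_62, isolate_74, isolate_79.

16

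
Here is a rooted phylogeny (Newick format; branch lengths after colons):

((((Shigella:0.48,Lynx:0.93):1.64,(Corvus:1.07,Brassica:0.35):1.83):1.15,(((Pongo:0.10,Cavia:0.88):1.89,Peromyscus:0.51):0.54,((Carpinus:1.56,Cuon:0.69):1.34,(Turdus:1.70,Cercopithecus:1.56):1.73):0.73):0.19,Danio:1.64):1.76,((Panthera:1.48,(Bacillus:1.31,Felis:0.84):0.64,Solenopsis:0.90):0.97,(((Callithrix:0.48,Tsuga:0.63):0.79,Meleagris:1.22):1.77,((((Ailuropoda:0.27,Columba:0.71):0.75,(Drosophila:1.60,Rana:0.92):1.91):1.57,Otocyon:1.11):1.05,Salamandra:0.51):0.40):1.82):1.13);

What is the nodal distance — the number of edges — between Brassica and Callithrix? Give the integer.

The MRCA of Brassica and Callithrix is the root of the tree.
From Brassica up to that node: 4 branches. From Callithrix up to the same node: 5 branches. Total: 4 + 5 = 9.

9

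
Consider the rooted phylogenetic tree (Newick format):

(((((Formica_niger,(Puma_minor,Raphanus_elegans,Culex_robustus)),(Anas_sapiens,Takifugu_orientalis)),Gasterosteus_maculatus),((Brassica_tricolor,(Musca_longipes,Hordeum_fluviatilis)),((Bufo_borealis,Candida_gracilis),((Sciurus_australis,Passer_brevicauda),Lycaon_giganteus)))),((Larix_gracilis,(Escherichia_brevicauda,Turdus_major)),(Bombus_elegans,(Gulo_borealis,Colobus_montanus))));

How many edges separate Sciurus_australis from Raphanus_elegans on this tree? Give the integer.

10

The MRCA of Sciurus_australis and Raphanus_elegans is the node subtending ((((Formica_niger,(Puma_minor,Raphanus_elegans,Culex_robustus)),(Anas_sapiens,Takifugu_orientalis)),Gasterosteus_maculatus),((Brassica_tricolor,(Musca_longipes,Hordeum_fluviatilis)),((Bufo_borealis,Candida_gracilis),((Sciurus_australis,Passer_brevicauda),Lycaon_giganteus)))).
From Sciurus_australis up to that node: 5 branches. From Raphanus_elegans up to the same node: 5 branches. Total: 5 + 5 = 10.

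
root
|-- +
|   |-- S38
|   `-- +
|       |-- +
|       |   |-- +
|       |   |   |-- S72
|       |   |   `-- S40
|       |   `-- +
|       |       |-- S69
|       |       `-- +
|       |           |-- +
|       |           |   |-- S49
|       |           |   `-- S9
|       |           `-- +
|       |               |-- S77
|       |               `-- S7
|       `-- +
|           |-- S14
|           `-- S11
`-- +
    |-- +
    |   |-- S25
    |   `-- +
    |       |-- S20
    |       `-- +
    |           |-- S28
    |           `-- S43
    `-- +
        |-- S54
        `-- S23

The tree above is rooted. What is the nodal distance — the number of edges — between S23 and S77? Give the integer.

The MRCA of S23 and S77 is the root of the tree.
From S23 up to that node: 3 branches. From S77 up to the same node: 7 branches. Total: 3 + 7 = 10.

10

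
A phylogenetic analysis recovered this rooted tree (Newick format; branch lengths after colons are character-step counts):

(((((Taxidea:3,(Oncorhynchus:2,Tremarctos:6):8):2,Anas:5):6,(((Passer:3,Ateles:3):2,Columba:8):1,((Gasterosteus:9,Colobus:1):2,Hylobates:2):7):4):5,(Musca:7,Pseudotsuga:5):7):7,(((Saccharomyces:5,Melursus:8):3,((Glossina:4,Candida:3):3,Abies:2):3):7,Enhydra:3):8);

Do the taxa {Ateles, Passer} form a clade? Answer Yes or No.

The most recent common ancestor of these taxa subtends (Passer,Ateles).
That clade has exactly 2 tips — every listed taxon and nothing else — so the group is monophyletic.

Yes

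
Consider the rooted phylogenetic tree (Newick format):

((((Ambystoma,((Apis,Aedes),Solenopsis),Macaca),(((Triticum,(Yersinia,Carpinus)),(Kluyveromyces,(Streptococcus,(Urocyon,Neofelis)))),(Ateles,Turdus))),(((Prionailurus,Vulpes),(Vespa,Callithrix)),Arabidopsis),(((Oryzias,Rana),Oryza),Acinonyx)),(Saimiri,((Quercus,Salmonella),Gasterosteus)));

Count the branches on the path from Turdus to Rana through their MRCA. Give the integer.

8

The MRCA of Turdus and Rana is the node subtending (((Ambystoma,((Apis,Aedes),Solenopsis),Macaca),(((Triticum,(Yersinia,Carpinus)),(Kluyveromyces,(Streptococcus,(Urocyon,Neofelis)))),(Ateles,Turdus))),(((Prionailurus,Vulpes),(Vespa,Callithrix)),Arabidopsis),(((Oryzias,Rana),Oryza),Acinonyx)).
From Turdus up to that node: 4 branches. From Rana up to the same node: 4 branches. Total: 4 + 4 = 8.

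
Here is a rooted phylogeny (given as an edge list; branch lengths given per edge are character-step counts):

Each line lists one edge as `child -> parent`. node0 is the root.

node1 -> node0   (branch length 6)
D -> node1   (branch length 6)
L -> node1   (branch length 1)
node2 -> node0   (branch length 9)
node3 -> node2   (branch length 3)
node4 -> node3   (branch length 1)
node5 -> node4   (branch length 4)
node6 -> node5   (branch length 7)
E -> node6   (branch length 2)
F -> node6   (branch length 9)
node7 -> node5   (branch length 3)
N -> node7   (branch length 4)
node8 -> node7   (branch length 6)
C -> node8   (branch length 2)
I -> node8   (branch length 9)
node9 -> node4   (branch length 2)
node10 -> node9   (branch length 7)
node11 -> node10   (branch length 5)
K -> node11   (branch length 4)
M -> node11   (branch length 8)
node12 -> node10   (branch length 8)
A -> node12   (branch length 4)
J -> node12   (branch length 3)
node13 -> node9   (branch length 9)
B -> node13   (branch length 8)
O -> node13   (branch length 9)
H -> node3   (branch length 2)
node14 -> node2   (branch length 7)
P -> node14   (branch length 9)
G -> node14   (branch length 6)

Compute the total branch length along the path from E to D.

The path runs E → … → MRCA → … → D; the MRCA is the root of the tree.
Branch lengths along that path: 2 + 7 + 4 + 1 + 3 + 9 + 6 + 6 = 38.

38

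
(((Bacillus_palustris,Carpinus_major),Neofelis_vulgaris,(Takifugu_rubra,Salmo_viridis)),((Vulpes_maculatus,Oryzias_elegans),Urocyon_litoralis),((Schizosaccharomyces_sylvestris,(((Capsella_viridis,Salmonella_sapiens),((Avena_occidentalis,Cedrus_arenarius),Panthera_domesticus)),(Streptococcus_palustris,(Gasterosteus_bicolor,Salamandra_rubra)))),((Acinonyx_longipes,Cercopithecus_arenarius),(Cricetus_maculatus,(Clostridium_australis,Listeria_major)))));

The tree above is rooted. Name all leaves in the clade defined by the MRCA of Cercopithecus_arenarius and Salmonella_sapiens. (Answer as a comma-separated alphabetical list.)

Acinonyx_longipes, Avena_occidentalis, Capsella_viridis, Cedrus_arenarius, Cercopithecus_arenarius, Clostridium_australis, Cricetus_maculatus, Gasterosteus_bicolor, Listeria_major, Panthera_domesticus, Salamandra_rubra, Salmonella_sapiens, Schizosaccharomyces_sylvestris, Streptococcus_palustris

Tracing Cercopithecus_arenarius: it sits inside (Acinonyx_longipes,Cercopithecus_arenarius).
Tracing Salmonella_sapiens: it sits inside (Capsella_viridis,Salmonella_sapiens).
The smallest clade enclosing both is ((Schizosaccharomyces_sylvestris,(((Capsella_viridis,Salmonella_sapiens),((Avena_occidentalis,Cedrus_arenarius),Panthera_domesticus)),(Streptococcus_palustris,(Gasterosteus_bicolor,Salamandra_rubra)))),((Acinonyx_longipes,Cercopithecus_arenarius),(Cricetus_maculatus,(Clostridium_australis,Listeria_major)))); the answer is its 14 terminal taxa in alphabetical order.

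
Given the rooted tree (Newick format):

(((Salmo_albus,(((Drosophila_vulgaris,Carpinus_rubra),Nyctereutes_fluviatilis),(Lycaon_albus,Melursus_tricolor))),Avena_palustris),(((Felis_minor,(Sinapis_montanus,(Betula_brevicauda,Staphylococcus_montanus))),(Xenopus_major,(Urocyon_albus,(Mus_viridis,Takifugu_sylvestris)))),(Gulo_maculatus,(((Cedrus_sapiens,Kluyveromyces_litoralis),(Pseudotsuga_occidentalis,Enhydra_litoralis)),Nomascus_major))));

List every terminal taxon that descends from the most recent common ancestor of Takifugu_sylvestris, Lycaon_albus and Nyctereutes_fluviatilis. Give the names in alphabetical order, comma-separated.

Tracing Takifugu_sylvestris: it sits inside (Mus_viridis,Takifugu_sylvestris).
Tracing Lycaon_albus: it sits inside (Lycaon_albus,Melursus_tricolor).
Tracing Nyctereutes_fluviatilis: it sits inside ((Drosophila_vulgaris,Carpinus_rubra),Nyctereutes_fluviatilis).
The smallest clade enclosing all 3 is the whole tree (their MRCA is the root), so the answer is all 21 tips in alphabetical order.

Avena_palustris, Betula_brevicauda, Carpinus_rubra, Cedrus_sapiens, Drosophila_vulgaris, Enhydra_litoralis, Felis_minor, Gulo_maculatus, Kluyveromyces_litoralis, Lycaon_albus, Melursus_tricolor, Mus_viridis, Nomascus_major, Nyctereutes_fluviatilis, Pseudotsuga_occidentalis, Salmo_albus, Sinapis_montanus, Staphylococcus_montanus, Takifugu_sylvestris, Urocyon_albus, Xenopus_major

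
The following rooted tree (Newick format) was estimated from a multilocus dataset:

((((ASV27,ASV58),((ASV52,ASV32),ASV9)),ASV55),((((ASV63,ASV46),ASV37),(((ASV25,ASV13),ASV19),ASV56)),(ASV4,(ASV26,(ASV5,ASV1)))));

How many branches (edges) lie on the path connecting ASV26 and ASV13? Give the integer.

8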